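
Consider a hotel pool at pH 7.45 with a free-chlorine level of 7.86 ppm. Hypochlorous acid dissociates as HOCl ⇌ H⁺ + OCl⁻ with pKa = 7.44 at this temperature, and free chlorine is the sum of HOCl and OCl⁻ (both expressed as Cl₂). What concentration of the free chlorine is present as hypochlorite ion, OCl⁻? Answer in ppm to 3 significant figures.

[OCl⁻]/[HOCl] = 10^(pH − pKa) = 10^(7.45 − 7.44) = 10^0.01 = 1.023.
Fraction as HOCl = 1 / (1 + 1.023) = 0.4942.
OCl⁻ = (1 − 0.4942) × 7.86 ppm = 3.975 ppm.

3.98 ppm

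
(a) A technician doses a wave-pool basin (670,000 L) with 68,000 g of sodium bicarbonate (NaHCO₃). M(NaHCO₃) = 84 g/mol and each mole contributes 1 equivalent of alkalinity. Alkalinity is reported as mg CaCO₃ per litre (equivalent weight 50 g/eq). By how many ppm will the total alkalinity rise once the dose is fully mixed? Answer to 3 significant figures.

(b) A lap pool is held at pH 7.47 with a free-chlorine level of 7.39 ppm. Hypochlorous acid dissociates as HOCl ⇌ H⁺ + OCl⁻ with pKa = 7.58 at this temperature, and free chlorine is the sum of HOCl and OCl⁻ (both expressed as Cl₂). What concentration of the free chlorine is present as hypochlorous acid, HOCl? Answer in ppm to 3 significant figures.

(a) 60.4 ppm; (b) 4.16 ppm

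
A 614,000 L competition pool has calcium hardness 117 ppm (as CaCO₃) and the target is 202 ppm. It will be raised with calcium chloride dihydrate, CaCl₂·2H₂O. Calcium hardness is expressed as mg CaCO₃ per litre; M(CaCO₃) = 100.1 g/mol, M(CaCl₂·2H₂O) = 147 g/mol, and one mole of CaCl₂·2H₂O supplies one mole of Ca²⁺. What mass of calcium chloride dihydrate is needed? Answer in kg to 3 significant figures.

76.6 kg

Hardness to add: (202 − 117) = 85 mg/L as CaCO₃ × 614,000 L = 52,190 g as CaCO₃.
Moles of Ca²⁺ (1 mol Ca²⁺ ≡ 1 mol CaCO₃): 52,190 / 100.1 g/mol = 521.4 mol.
Mass of CaCl₂·2H₂O: 521.4 × 147 = 76,640 g.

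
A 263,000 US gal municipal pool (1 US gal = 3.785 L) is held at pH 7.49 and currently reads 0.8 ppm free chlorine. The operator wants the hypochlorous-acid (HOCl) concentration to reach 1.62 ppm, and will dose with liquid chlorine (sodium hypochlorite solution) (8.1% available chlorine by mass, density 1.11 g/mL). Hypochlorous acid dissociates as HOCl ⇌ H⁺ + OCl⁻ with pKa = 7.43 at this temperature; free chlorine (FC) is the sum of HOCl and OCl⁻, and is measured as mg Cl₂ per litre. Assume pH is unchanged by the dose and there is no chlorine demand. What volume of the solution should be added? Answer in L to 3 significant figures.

29.7 L

Volume: 263,000 US gal × 3.785 L/gal = 995,455 L.
[OCl⁻]/[HOCl] = 10^(pH − pKa) = 10^(7.49 − 7.43) = 1.148; fraction as HOCl = 1/(1 + 1.148) = 0.4655.
Free chlorine required for 1.62 ppm HOCl: 1.62 / 0.4655 = 3.48 ppm.
FC to add: 3.48 − 0.8 = 2.68 mg/L as Cl₂.
Cl₂ equivalent: 2.68 mg/L × 995,455 L = 2668 g.
Product at 8.1% available Cl: 2668 / 0.081 = 32,940 g.
Volume: 32,940 g ÷ 1.11 g/mL = 29,670 mL.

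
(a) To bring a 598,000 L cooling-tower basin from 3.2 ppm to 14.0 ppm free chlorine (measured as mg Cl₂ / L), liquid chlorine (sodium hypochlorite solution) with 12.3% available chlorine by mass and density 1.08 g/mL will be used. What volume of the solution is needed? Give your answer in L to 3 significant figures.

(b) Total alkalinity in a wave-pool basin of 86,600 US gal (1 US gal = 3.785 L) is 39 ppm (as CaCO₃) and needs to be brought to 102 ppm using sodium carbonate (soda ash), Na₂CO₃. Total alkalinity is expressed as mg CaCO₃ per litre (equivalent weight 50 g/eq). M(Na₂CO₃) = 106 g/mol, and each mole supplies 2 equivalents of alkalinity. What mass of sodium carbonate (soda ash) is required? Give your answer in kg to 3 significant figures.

(a) Chlorine deficit: 14.0 − 3.2 = 10.8 ppm = 10.8 mg/L as Cl₂.
(a) Cl₂ equivalent needed: 10.8 mg/L × 598,000 L = 6,458,000 mg = 6458 g.
(a) Product at 12.3% available chlorine: 6458 / 0.123 = 52,510 g.
(a) Volume at density 1.08 g/mL: 52,510 g ÷ 1.08 g/mL = 48,620 mL.

(b) Volume: 86,600 US gal × 3.785 L/gal = 327,781 L.
(b) Alkalinity to add: (102 − 39) = 63 mg/L as CaCO₃ × 327,781 L = 20,650 g as CaCO₃.
(b) Equivalents: 20,650 g ÷ 50 g/eq = 413 eq.
(b) Each mole of Na₂CO₃ supplies 2 eq, so 413 / 2 = 206.5 mol.
(b) Mass: 206.5 mol × 106 g/mol = 21,890 g.

(a) 48.6 L; (b) 21.9 kg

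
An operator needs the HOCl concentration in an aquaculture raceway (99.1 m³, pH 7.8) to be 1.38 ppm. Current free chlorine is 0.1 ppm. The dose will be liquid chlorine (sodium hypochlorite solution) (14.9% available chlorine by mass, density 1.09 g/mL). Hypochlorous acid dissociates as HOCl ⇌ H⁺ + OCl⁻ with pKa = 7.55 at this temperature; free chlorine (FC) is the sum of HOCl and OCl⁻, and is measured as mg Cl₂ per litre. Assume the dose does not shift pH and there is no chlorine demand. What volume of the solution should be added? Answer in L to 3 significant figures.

Volume: 99.1 m³ = 99,100 L.
[OCl⁻]/[HOCl] = 10^(pH − pKa) = 10^(7.8 − 7.55) = 1.778; fraction as HOCl = 1/(1 + 1.778) = 0.3599.
Free chlorine required for 1.38 ppm HOCl: 1.38 / 0.3599 = 3.834 ppm.
FC to add: 3.834 − 0.1 = 3.734 mg/L as Cl₂.
Cl₂ equivalent: 3.734 mg/L × 99,100 L = 370 g.
Product at 14.9% available Cl: 370 / 0.149 = 2484 g.
Volume: 2484 g ÷ 1.09 g/mL = 2278 mL.

2.28 L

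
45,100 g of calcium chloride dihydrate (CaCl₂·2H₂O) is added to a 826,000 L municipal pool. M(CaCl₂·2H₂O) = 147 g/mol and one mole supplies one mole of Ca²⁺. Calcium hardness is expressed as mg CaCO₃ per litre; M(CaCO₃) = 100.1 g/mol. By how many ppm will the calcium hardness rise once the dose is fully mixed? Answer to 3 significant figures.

37.2 ppm

Moles of Ca²⁺: 45,100 g ÷ 147 g/mol = 306.8 mol.
As CaCO₃: 306.8 mol × 100.1 g/mol = 30,710 g.
Rise: 30,710 g / 826,000 L × 1000 = 37.18 mg/L.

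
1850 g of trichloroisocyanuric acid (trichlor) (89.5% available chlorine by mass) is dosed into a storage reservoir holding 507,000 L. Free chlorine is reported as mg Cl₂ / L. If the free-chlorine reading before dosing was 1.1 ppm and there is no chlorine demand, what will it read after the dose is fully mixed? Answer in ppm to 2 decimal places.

Available chlorine delivered: 1850 g × 0.895 = 1656 g as Cl₂.
Concentration rise: 1656 g / 507,000 L = 3.266 mg/L = 3.27 ppm.
Final FC: 1.1 + 3.27 = 4.37 ppm.

4.37 ppm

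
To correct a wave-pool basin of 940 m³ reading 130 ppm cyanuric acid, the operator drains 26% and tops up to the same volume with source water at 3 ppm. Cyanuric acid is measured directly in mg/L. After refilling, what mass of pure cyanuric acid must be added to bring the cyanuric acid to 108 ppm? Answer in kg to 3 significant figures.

10.4 kg

Volume: 940 m³ = 940,000 L.
After draining 26% and refilling: 130 × 0.74 + 3 × 0.26 = 96.98 ppm.
Deficit to target: 108 − 96.98 = 11.02 mg/L.
Mass: 11.02 mg/L × 940,000 L = 10,360 g cyanuric acid.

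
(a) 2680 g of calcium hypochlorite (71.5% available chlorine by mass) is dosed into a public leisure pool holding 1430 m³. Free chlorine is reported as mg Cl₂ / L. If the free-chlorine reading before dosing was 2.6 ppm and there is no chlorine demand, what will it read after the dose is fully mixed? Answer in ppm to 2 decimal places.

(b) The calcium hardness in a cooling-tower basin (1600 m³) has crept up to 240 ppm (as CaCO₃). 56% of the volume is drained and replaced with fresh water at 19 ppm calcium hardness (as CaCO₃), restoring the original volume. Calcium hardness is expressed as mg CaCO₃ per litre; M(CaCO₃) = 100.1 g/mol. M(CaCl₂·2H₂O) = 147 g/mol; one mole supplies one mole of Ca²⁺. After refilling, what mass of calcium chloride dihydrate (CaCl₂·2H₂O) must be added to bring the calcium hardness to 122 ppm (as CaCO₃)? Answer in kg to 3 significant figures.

(a) 3.94 ppm; (b) 13.5 kg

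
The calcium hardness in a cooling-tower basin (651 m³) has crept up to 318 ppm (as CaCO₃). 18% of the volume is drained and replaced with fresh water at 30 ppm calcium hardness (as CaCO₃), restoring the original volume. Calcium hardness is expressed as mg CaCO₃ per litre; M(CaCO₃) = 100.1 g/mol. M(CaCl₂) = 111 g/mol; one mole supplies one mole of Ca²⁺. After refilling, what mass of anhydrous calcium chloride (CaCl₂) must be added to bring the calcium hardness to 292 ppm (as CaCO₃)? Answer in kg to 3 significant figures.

18.7 kg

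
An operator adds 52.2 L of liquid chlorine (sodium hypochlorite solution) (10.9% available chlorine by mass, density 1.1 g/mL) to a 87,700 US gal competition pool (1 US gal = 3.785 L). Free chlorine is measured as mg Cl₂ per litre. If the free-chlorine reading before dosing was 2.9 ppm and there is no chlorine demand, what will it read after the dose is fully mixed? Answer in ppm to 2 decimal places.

21.75 ppm

Volume: 87,700 US gal × 3.785 L/gal = 331,944 L.
Mass of solution: 52.2 L × 1000 mL/L × 1.1 g/mL = 57,420 g.
Available chlorine delivered: 57,420 g × 0.109 = 6259 g as Cl₂.
Concentration rise: 6259 g / 331,944 L = 18.85 mg/L = 18.85 ppm.
Final FC: 2.9 + 18.85 = 21.75 ppm.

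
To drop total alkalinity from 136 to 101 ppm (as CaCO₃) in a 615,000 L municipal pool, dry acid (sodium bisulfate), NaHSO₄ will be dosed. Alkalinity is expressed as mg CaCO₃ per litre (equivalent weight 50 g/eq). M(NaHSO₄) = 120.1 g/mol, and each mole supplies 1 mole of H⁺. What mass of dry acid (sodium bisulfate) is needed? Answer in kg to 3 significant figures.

51.7 kg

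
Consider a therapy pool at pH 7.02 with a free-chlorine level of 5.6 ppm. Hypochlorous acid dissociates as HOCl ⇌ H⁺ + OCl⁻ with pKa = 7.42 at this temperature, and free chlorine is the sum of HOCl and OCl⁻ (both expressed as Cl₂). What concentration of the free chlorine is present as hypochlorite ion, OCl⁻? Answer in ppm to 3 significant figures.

[OCl⁻]/[HOCl] = 10^(pH − pKa) = 10^(7.02 − 7.42) = 10^-0.40 = 0.3981.
Fraction as HOCl = 1 / (1 + 0.3981) = 0.7153.
OCl⁻ = (1 − 0.7153) × 5.6 ppm = 1.595 ppm.

1.59 ppm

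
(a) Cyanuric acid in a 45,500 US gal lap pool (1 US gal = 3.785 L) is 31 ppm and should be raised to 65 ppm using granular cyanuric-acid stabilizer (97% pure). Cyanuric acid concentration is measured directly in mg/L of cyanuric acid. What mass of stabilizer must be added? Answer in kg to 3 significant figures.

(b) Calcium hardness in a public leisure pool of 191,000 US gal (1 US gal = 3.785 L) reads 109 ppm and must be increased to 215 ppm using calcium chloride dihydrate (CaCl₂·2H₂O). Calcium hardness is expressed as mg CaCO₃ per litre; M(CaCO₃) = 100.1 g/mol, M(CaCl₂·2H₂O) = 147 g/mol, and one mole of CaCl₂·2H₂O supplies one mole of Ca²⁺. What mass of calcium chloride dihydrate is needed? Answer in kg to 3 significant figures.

(a) Volume: 45,500 US gal × 3.785 L/gal = 172,218 L.
(a) CYA to add: (65 − 31) = 34 mg/L × 172,218 L = 5855 g cyanuric acid.
(a) At 97% purity: 5855 / 0.97 = 6036 g product.

(b) Volume: 191,000 US gal × 3.785 L/gal = 722,935 L.
(b) Hardness to add: (215 − 109) = 106 mg/L as CaCO₃ × 722,935 L = 76,630 g as CaCO₃.
(b) Moles of Ca²⁺ (1 mol Ca²⁺ ≡ 1 mol CaCO₃): 76,630 / 100.1 g/mol = 765.5 mol.
(b) Mass of CaCl₂·2H₂O: 765.5 × 147 = 112,500 g.

(a) 6.04 kg; (b) 113 kg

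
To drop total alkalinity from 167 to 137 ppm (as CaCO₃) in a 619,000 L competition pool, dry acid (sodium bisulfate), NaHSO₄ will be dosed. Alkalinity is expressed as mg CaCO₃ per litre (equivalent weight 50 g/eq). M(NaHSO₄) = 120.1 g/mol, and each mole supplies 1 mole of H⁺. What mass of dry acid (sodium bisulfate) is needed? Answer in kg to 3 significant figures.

Alkalinity to neutralize: (167 − 137) = 30 mg/L as CaCO₃ × 619,000 L = 18,570 g as CaCO₃.
Equivalents of H⁺ required: 18,570 ÷ 50 g/eq = 371.4 eq = 371.4 mol NaHSO₄.
Mass of NaHSO₄: 371.4 × 120.1 = 44,610 g.

44.6 kg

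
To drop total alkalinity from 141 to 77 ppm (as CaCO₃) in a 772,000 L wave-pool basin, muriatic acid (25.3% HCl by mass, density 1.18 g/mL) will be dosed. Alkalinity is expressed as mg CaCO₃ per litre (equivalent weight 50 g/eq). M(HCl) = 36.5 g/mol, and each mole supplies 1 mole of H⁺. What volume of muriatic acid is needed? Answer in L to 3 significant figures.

121 L

Alkalinity to neutralize: (141 − 77) = 64 mg/L as CaCO₃ × 772,000 L = 49,410 g as CaCO₃.
Equivalents of H⁺ required: 49,410 ÷ 50 g/eq = 988.2 eq = 988.2 mol HCl.
Mass of HCl: 988.2 × 36.5 = 36,070 g.
Mass of 25.3% solution: 36,070 / 0.253 = 142,600 g.
Volume: 142,600 g ÷ 1.18 g/mL = 120,800 mL.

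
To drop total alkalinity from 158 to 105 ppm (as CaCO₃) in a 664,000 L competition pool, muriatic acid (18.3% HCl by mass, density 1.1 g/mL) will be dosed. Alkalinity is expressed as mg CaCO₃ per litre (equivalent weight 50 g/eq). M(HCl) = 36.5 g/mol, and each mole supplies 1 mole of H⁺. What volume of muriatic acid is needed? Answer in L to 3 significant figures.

128 L

Alkalinity to neutralize: (158 − 105) = 53 mg/L as CaCO₃ × 664,000 L = 35,190 g as CaCO₃.
Equivalents of H⁺ required: 35,190 ÷ 50 g/eq = 703.8 eq = 703.8 mol HCl.
Mass of HCl: 703.8 × 36.5 = 25,690 g.
Mass of 18.3% solution: 25,690 / 0.183 = 140,400 g.
Volume: 140,400 g ÷ 1.1 g/mL = 127,600 mL.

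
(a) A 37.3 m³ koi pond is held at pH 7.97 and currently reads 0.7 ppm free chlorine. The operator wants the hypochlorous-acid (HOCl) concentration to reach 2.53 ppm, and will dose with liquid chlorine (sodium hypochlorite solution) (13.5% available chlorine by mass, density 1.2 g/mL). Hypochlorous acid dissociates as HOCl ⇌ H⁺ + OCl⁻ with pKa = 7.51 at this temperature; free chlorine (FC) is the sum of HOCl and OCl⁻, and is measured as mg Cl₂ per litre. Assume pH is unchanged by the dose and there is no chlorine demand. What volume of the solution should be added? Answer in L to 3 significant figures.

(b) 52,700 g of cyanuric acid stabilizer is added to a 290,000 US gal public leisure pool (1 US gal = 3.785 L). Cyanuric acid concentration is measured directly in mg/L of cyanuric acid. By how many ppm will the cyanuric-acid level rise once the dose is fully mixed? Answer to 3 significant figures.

(a) Volume: 37.3 m³ = 37,300 L.
(a) [OCl⁻]/[HOCl] = 10^(pH − pKa) = 10^(7.97 − 7.51) = 2.884; fraction as HOCl = 1/(1 + 2.884) = 0.2575.
(a) Free chlorine required for 2.53 ppm HOCl: 2.53 / 0.2575 = 9.827 ppm.
(a) FC to add: 9.827 − 0.7 = 9.127 mg/L as Cl₂.
(a) Cl₂ equivalent: 9.127 mg/L × 37,300 L = 340.4 g.
(a) Product at 13.5% available Cl: 340.4 / 0.135 = 2522 g.
(a) Volume: 2522 g ÷ 1.2 g/mL = 2101 mL.

(b) Volume: 290,000 US gal × 3.785 L/gal = 1,097,650 L.
(b) Rise: 52,700 g / 1,097,650 L × 1000 = 48.01 mg/L.

(a) 2.10 L; (b) 48.0 ppm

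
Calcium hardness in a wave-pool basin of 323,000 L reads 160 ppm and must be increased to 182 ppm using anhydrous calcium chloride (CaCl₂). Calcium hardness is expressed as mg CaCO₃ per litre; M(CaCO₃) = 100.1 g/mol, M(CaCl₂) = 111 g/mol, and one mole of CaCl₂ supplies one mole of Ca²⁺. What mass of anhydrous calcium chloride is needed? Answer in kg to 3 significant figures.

Hardness to add: (182 − 160) = 22 mg/L as CaCO₃ × 323,000 L = 7106 g as CaCO₃.
Moles of Ca²⁺ (1 mol Ca²⁺ ≡ 1 mol CaCO₃): 7106 / 100.1 g/mol = 70.99 mol.
Mass of CaCl₂: 70.99 × 111 = 7880 g.

7.88 kg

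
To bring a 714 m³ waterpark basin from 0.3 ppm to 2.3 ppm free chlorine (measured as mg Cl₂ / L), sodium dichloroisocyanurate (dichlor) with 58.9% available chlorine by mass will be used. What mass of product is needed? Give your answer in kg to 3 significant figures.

2.42 kg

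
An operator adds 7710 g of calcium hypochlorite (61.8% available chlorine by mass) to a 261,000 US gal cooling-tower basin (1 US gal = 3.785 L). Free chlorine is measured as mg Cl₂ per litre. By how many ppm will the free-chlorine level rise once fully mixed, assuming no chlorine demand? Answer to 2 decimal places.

4.82 ppm

Volume: 261,000 US gal × 3.785 L/gal = 987,885 L.
Available chlorine delivered: 7710 g × 0.618 = 4765 g as Cl₂.
Concentration rise: 4765 g / 987,885 L = 4.823 mg/L = 4.82 ppm.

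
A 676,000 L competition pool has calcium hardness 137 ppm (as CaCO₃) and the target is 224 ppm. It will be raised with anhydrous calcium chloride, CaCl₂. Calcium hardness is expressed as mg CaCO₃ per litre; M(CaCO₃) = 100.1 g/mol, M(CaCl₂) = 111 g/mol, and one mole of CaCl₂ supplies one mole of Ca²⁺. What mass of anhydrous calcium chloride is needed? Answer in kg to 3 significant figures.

65.2 kg

Hardness to add: (224 − 137) = 87 mg/L as CaCO₃ × 676,000 L = 58,810 g as CaCO₃.
Moles of Ca²⁺ (1 mol Ca²⁺ ≡ 1 mol CaCO₃): 58,810 / 100.1 g/mol = 587.5 mol.
Mass of CaCl₂: 587.5 × 111 = 65,220 g.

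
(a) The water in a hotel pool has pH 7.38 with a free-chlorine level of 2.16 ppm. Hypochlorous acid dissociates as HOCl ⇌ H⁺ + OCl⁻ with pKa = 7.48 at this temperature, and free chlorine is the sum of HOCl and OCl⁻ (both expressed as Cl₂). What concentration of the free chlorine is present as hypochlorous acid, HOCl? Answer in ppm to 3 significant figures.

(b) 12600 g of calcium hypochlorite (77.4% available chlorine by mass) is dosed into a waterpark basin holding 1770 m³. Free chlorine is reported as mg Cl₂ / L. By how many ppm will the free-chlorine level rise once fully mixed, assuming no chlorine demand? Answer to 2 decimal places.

(a) [OCl⁻]/[HOCl] = 10^(pH − pKa) = 10^(7.38 − 7.48) = 10^-0.10 = 0.7943.
(a) Fraction as HOCl = 1 / (1 + 0.7943) = 0.5573.
(a) HOCl = 0.5573 × 2.16 ppm = 1.204 ppm.

(b) Volume: 1770 m³ = 1,770,000 L.
(b) Available chlorine delivered: 12,600 g × 0.774 = 9752 g as Cl₂.
(b) Concentration rise: 9752 g / 1,770,000 L = 5.51 mg/L = 5.51 ppm.

(a) 1.20 ppm; (b) 5.51 ppm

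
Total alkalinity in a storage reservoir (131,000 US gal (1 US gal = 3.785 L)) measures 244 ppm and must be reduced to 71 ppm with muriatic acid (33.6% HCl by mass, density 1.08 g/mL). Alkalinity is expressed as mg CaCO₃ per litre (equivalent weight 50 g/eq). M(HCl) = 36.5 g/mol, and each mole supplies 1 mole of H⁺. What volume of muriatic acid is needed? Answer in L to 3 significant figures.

173 L

Volume: 131,000 US gal × 3.785 L/gal = 495,835 L.
Alkalinity to neutralize: (244 − 71) = 173 mg/L as CaCO₃ × 495,835 L = 85,780 g as CaCO₃.
Equivalents of H⁺ required: 85,780 ÷ 50 g/eq = 1716 eq = 1716 mol HCl.
Mass of HCl: 1716 × 36.5 = 62,620 g.
Mass of 33.6% solution: 62,620 / 0.336 = 186,400 g.
Volume: 186,400 g ÷ 1.08 g/mL = 172,600 mL.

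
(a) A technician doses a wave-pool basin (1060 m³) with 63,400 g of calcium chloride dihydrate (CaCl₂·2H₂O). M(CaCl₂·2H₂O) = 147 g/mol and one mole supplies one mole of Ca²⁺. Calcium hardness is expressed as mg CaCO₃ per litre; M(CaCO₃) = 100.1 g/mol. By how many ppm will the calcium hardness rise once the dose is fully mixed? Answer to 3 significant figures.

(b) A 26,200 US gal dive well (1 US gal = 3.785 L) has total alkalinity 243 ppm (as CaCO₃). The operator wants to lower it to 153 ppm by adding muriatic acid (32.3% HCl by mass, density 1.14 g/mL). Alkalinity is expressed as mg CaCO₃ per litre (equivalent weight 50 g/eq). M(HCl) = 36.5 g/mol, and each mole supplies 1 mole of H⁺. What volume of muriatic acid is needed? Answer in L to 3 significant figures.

(a) Volume: 1060 m³ = 1,060,000 L.
(a) Moles of Ca²⁺: 63,400 g ÷ 147 g/mol = 431.3 mol.
(a) As CaCO₃: 431.3 mol × 100.1 g/mol = 43,170 g.
(a) Rise: 43,170 g / 1,060,000 L × 1000 = 40.73 mg/L.

(b) Volume: 26,200 US gal × 3.785 L/gal = 99,167 L.
(b) Alkalinity to neutralize: (243 − 153) = 90 mg/L as CaCO₃ × 99,167 L = 8925 g as CaCO₃.
(b) Equivalents of H⁺ required: 8925 ÷ 50 g/eq = 178.5 eq = 178.5 mol HCl.
(b) Mass of HCl: 178.5 × 36.5 = 6515 g.
(b) Mass of 32.3% solution: 6515 / 0.323 = 20,170 g.
(b) Volume: 20,170 g ÷ 1.14 g/mL = 17,690 mL.

(a) 40.7 ppm; (b) 17.7 L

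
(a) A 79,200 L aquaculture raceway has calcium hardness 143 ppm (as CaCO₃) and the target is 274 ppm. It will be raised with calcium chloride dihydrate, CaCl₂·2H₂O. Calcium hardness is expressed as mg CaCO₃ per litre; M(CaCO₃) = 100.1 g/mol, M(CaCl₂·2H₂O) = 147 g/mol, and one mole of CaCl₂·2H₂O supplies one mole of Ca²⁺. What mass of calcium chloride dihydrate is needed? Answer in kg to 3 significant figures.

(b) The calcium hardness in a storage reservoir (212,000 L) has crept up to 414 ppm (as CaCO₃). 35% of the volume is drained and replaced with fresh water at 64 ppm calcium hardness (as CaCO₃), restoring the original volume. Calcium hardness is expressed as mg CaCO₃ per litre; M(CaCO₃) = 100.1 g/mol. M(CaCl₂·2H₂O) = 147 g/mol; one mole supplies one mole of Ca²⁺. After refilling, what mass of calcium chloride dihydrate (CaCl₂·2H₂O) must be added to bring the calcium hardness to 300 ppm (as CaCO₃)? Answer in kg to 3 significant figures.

(a) 15.2 kg; (b) 2.65 kg

(a) Hardness to add: (274 − 143) = 131 mg/L as CaCO₃ × 79,200 L = 10,380 g as CaCO₃.
(a) Moles of Ca²⁺ (1 mol Ca²⁺ ≡ 1 mol CaCO₃): 10,380 / 100.1 g/mol = 103.6 mol.
(a) Mass of CaCl₂·2H₂O: 103.6 × 147 = 15,240 g.

(b) After draining 35% and refilling: 414 × 0.65 + 64 × 0.35 = 291.5 ppm.
(b) Deficit to target: 300 − 291.5 = 8.5 mg/L.
(b) As CaCO₃: 8.5 mg/L × 212,000 L = 1802 g; ÷ 100.1 = 18 mol Ca²⁺.
(b) Mass: 18 × 147 = 2646 g.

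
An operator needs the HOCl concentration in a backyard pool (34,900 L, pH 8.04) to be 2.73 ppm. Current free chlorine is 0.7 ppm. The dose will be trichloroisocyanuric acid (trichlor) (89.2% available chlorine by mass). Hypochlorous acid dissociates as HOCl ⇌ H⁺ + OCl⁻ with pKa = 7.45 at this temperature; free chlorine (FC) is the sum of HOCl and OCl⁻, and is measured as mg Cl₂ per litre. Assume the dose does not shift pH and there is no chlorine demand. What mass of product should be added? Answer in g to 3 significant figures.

[OCl⁻]/[HOCl] = 10^(pH − pKa) = 10^(8.04 − 7.45) = 3.89; fraction as HOCl = 1/(1 + 3.89) = 0.2045.
Free chlorine required for 2.73 ppm HOCl: 2.73 / 0.2045 = 13.35 ppm.
FC to add: 13.35 − 0.7 = 12.65 mg/L as Cl₂.
Cl₂ equivalent: 12.65 mg/L × 34,900 L = 441.5 g.
Product at 89.2% available Cl: 441.5 / 0.892 = 495 g.

495 g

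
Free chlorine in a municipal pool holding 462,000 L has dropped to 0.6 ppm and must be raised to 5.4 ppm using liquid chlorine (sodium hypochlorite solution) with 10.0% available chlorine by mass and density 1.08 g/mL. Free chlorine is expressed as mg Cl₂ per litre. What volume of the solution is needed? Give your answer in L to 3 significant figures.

Chlorine deficit: 5.4 − 0.6 = 4.8 ppm = 4.8 mg/L as Cl₂.
Cl₂ equivalent needed: 4.8 mg/L × 462,000 L = 2,218,000 mg = 2218 g.
Product at 10.0% available chlorine: 2218 / 0.1 = 22,180 g.
Volume at density 1.08 g/mL: 22,180 g ÷ 1.08 g/mL = 20,530 mL.

20.5 L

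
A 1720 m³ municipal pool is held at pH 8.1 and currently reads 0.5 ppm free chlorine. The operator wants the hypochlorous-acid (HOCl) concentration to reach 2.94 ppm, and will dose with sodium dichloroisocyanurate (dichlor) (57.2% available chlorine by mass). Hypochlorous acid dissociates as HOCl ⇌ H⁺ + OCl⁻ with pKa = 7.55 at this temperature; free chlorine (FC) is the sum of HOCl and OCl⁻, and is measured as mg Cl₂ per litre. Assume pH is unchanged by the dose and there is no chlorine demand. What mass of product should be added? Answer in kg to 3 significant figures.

Volume: 1720 m³ = 1,720,000 L.
[OCl⁻]/[HOCl] = 10^(pH − pKa) = 10^(8.1 − 7.55) = 3.548; fraction as HOCl = 1/(1 + 3.548) = 0.2199.
Free chlorine required for 2.94 ppm HOCl: 2.94 / 0.2199 = 13.37 ppm.
FC to add: 13.37 − 0.5 = 12.87 mg/L as Cl₂.
Cl₂ equivalent: 12.87 mg/L × 1,720,000 L = 22,140 g.
Product at 57.2% available Cl: 22,140 / 0.572 = 38,700 g.

38.7 kg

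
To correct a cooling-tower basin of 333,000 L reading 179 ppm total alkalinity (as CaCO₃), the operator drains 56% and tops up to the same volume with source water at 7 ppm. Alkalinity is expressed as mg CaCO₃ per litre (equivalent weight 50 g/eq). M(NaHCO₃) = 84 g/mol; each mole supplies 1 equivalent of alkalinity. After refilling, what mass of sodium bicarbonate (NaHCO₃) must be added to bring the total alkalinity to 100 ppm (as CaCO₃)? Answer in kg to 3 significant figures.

After draining 56% and refilling: 179 × 0.44 + 7 × 0.56 = 82.68 ppm.
Deficit to target: 100 − 82.68 = 17.32 mg/L.
As CaCO₃: 17.32 mg/L × 333,000 L = 5768 g; ÷ 50 g/eq ÷ 1 = 115.4 mol NaHCO₃.
Mass: 115.4 × 84 = 9690 g.

9.69 kg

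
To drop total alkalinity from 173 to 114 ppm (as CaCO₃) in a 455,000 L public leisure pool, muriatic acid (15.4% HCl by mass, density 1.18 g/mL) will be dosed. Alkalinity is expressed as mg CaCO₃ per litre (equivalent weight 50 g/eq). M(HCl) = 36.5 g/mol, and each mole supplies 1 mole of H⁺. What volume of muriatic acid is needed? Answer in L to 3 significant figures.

108 L

Alkalinity to neutralize: (173 − 114) = 59 mg/L as CaCO₃ × 455,000 L = 26,840 g as CaCO₃.
Equivalents of H⁺ required: 26,840 ÷ 50 g/eq = 536.9 eq = 536.9 mol HCl.
Mass of HCl: 536.9 × 36.5 = 19,600 g.
Mass of 15.4% solution: 19,600 / 0.154 = 127,300 g.
Volume: 127,300 g ÷ 1.18 g/mL = 107,800 mL.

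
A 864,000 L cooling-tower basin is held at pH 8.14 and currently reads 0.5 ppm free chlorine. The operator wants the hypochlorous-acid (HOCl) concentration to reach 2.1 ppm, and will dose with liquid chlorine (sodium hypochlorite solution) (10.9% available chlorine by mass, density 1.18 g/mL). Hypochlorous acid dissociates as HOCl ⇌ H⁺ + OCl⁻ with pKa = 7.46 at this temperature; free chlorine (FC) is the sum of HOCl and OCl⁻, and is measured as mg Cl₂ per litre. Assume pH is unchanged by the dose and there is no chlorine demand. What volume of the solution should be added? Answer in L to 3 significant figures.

[OCl⁻]/[HOCl] = 10^(pH − pKa) = 10^(8.14 − 7.46) = 4.786; fraction as HOCl = 1/(1 + 4.786) = 0.1728.
Free chlorine required for 2.1 ppm HOCl: 2.1 / 0.1728 = 12.15 ppm.
FC to add: 12.15 − 0.5 = 11.65 mg/L as Cl₂.
Cl₂ equivalent: 11.65 mg/L × 864,000 L = 10,070 g.
Product at 10.9% available Cl: 10,070 / 0.109 = 92,350 g.
Volume: 92,350 g ÷ 1.18 g/mL = 78,270 mL.

78.3 L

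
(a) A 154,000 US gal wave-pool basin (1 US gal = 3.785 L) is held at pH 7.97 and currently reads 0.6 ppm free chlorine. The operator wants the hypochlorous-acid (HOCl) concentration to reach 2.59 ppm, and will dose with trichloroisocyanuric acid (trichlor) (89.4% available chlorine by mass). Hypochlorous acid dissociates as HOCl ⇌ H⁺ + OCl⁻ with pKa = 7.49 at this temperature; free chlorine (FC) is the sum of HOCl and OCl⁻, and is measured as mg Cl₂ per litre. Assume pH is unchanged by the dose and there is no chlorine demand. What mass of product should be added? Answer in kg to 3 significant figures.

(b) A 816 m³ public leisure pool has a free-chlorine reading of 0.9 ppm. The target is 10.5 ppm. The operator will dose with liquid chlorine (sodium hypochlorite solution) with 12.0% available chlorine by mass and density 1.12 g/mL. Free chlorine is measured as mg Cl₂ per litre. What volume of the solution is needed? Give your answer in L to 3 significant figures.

(a) 6.40 kg; (b) 58.3 L

(a) Volume: 154,000 US gal × 3.785 L/gal = 582,890 L.
(a) [OCl⁻]/[HOCl] = 10^(pH − pKa) = 10^(7.97 − 7.49) = 3.02; fraction as HOCl = 1/(1 + 3.02) = 0.2488.
(a) Free chlorine required for 2.59 ppm HOCl: 2.59 / 0.2488 = 10.41 ppm.
(a) FC to add: 10.41 − 0.6 = 9.812 mg/L as Cl₂.
(a) Cl₂ equivalent: 9.812 mg/L × 582,890 L = 5719 g.
(a) Product at 89.4% available Cl: 5719 / 0.894 = 6397 g.

(b) Volume: 816 m³ = 816,000 L.
(b) Chlorine deficit: 10.5 − 0.9 = 9.6 ppm = 9.6 mg/L as Cl₂.
(b) Cl₂ equivalent needed: 9.6 mg/L × 816,000 L = 7,834,000 mg = 7834 g.
(b) Product at 12.0% available chlorine: 7834 / 0.12 = 65,280 g.
(b) Volume at density 1.12 g/mL: 65,280 g ÷ 1.12 g/mL = 58,290 mL.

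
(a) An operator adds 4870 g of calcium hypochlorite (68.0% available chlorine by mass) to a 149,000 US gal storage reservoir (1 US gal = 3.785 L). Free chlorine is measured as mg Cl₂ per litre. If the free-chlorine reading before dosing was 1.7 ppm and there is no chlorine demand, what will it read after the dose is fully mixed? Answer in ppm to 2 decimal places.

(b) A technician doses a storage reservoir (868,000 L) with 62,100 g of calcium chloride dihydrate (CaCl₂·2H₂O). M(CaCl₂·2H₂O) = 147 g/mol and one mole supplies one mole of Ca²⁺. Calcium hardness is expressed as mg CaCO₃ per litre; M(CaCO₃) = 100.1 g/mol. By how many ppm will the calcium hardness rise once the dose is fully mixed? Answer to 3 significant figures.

(a) 7.57 ppm; (b) 48.7 ppm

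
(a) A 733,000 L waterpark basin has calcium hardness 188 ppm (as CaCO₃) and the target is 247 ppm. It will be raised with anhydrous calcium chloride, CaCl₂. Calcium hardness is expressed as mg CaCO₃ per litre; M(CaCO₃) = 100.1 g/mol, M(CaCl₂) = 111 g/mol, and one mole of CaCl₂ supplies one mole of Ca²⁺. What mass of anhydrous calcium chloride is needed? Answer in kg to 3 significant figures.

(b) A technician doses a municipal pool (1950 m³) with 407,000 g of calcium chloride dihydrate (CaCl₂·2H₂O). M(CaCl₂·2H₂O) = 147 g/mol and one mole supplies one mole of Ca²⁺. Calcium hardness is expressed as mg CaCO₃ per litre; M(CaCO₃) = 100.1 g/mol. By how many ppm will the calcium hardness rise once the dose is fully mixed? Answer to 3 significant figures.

(a) Hardness to add: (247 − 188) = 59 mg/L as CaCO₃ × 733,000 L = 43,250 g as CaCO₃.
(a) Moles of Ca²⁺ (1 mol Ca²⁺ ≡ 1 mol CaCO₃): 43,250 / 100.1 g/mol = 432 mol.
(a) Mass of CaCl₂: 432 × 111 = 47,960 g.

(b) Volume: 1950 m³ = 1,950,000 L.
(b) Moles of Ca²⁺: 407,000 g ÷ 147 g/mol = 2769 mol.
(b) As CaCO₃: 2769 mol × 100.1 g/mol = 277,100 g.
(b) Rise: 277,100 g / 1,950,000 L × 1000 = 142.1 mg/L.

(a) 48.0 kg; (b) 142 ppm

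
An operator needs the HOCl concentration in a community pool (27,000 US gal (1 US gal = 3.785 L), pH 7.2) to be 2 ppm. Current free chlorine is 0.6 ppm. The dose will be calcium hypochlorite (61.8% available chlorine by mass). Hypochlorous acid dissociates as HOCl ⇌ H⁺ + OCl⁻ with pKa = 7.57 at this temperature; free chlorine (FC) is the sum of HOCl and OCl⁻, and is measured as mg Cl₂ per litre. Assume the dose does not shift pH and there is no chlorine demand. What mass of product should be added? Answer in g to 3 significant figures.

373 g

Volume: 27,000 US gal × 3.785 L/gal = 102,195 L.
[OCl⁻]/[HOCl] = 10^(pH − pKa) = 10^(7.2 − 7.57) = 0.4266; fraction as HOCl = 1/(1 + 0.4266) = 0.701.
Free chlorine required for 2 ppm HOCl: 2 / 0.701 = 2.853 ppm.
FC to add: 2.853 − 0.6 = 2.253 mg/L as Cl₂.
Cl₂ equivalent: 2.253 mg/L × 102,195 L = 230.3 g.
Product at 61.8% available Cl: 230.3 / 0.618 = 372.6 g.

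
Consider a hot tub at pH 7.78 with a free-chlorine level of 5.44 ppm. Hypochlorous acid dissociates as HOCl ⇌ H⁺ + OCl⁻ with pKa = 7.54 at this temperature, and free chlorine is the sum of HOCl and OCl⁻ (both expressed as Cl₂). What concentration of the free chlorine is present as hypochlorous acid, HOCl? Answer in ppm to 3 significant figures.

1.99 ppm

[OCl⁻]/[HOCl] = 10^(pH − pKa) = 10^(7.78 − 7.54) = 10^0.24 = 1.738.
Fraction as HOCl = 1 / (1 + 1.738) = 0.3653.
HOCl = 0.3653 × 5.44 ppm = 1.987 ppm.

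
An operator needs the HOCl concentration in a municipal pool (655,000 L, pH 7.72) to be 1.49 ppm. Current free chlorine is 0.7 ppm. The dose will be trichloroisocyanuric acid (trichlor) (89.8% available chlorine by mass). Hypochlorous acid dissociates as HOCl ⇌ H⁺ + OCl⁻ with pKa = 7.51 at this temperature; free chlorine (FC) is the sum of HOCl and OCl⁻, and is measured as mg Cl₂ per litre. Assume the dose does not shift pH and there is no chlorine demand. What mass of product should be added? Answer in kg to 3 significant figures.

[OCl⁻]/[HOCl] = 10^(pH − pKa) = 10^(7.72 − 7.51) = 1.622; fraction as HOCl = 1/(1 + 1.622) = 0.3814.
Free chlorine required for 1.49 ppm HOCl: 1.49 / 0.3814 = 3.906 ppm.
FC to add: 3.906 − 0.7 = 3.206 mg/L as Cl₂.
Cl₂ equivalent: 3.206 mg/L × 655,000 L = 2100 g.
Product at 89.8% available Cl: 2100 / 0.898 = 2339 g.

2.34 kg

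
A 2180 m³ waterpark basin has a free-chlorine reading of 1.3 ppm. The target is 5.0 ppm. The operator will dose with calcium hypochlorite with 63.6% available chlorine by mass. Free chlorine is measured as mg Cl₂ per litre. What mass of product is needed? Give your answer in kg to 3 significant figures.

Volume: 2180 m³ = 2,180,000 L.
Chlorine deficit: 5.0 − 1.3 = 3.7 ppm = 3.7 mg/L as Cl₂.
Cl₂ equivalent needed: 3.7 mg/L × 2,180,000 L = 8,066,000 mg = 8066 g.
Product at 63.6% available chlorine: 8066 / 0.636 = 12,680 g.

12.7 kg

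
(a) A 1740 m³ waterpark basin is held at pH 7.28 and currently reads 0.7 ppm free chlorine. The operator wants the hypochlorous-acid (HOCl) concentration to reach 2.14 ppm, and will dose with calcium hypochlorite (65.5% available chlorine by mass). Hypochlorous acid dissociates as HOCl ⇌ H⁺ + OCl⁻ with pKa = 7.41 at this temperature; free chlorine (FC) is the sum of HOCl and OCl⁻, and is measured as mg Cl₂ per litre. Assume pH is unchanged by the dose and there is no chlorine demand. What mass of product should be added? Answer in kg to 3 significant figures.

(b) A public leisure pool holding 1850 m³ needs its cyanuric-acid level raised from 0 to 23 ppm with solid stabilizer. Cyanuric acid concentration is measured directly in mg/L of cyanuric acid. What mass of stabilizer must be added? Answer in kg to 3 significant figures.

(a) 8.04 kg; (b) 42.5 kg

(a) Volume: 1740 m³ = 1,740,000 L.
(a) [OCl⁻]/[HOCl] = 10^(pH − pKa) = 10^(7.28 − 7.41) = 0.7413; fraction as HOCl = 1/(1 + 0.7413) = 0.5743.
(a) Free chlorine required for 2.14 ppm HOCl: 2.14 / 0.5743 = 3.726 ppm.
(a) FC to add: 3.726 − 0.7 = 3.026 mg/L as Cl₂.
(a) Cl₂ equivalent: 3.026 mg/L × 1,740,000 L = 5266 g.
(a) Product at 65.5% available Cl: 5266 / 0.655 = 8040 g.

(b) Volume: 1850 m³ = 1,850,000 L.
(b) CYA to add: (23 − 0) = 23 mg/L × 1,850,000 L = 42,550 g cyanuric acid.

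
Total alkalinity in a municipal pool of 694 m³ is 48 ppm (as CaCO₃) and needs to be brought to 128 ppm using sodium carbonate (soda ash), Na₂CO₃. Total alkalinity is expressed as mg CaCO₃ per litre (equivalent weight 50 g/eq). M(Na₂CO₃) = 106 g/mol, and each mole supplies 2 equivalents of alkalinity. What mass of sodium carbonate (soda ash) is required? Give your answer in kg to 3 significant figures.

58.9 kg

Volume: 694 m³ = 694,000 L.
Alkalinity to add: (128 − 48) = 80 mg/L as CaCO₃ × 694,000 L = 55,520 g as CaCO₃.
Equivalents: 55,520 g ÷ 50 g/eq = 1110 eq.
Each mole of Na₂CO₃ supplies 2 eq, so 1110 / 2 = 555.2 mol.
Mass: 555.2 mol × 106 g/mol = 58,850 g.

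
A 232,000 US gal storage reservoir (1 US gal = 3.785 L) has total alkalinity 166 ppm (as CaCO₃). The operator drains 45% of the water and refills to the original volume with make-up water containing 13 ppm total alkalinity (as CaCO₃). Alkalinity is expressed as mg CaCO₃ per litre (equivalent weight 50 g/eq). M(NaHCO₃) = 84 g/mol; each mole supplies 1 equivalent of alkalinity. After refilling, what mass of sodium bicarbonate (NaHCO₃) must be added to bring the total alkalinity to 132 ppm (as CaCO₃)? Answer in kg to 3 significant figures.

51.4 kg

Volume: 232,000 US gal × 3.785 L/gal = 878,120 L.
After draining 45% and refilling: 166 × 0.55 + 13 × 0.45 = 97.15 ppm.
Deficit to target: 132 − 97.15 = 34.85 mg/L.
As CaCO₃: 34.85 mg/L × 878,120 L = 30,600 g; ÷ 50 g/eq ÷ 1 = 612 mol NaHCO₃.
Mass: 612 × 84 = 51,410 g.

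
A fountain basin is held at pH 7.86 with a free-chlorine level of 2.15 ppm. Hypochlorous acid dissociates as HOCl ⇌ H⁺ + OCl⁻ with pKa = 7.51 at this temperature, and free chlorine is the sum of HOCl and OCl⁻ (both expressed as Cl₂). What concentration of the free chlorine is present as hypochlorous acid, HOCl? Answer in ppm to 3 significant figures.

0.664 ppm

[OCl⁻]/[HOCl] = 10^(pH − pKa) = 10^(7.86 − 7.51) = 10^0.35 = 2.239.
Fraction as HOCl = 1 / (1 + 2.239) = 0.3088.
HOCl = 0.3088 × 2.15 ppm = 0.6638 ppm.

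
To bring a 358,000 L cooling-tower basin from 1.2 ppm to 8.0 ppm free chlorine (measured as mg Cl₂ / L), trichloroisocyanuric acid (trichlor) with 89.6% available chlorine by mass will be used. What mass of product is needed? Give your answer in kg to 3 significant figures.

2.72 kg

Chlorine deficit: 8.0 − 1.2 = 6.8 ppm = 6.8 mg/L as Cl₂.
Cl₂ equivalent needed: 6.8 mg/L × 358,000 L = 2,434,000 mg = 2434 g.
Product at 89.6% available chlorine: 2434 / 0.896 = 2717 g.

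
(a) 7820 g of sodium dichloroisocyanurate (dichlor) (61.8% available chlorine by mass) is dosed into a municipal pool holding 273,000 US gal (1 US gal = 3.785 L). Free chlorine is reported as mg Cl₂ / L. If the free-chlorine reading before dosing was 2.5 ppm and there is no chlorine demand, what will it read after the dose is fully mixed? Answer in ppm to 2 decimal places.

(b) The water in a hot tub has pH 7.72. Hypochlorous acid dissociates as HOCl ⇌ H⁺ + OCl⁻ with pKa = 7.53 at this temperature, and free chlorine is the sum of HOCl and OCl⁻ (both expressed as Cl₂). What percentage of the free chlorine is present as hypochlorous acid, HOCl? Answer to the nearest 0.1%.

(a) Volume: 273,000 US gal × 3.785 L/gal = 1,033,305 L.
(a) Available chlorine delivered: 7820 g × 0.618 = 4833 g as Cl₂.
(a) Concentration rise: 4833 g / 1,033,305 L = 4.677 mg/L = 4.68 ppm.
(a) Final FC: 2.5 + 4.68 = 7.18 ppm.

(b) [OCl⁻]/[HOCl] = 10^(pH − pKa) = 10^(7.72 − 7.53) = 10^0.19 = 1.549.
(b) Fraction as HOCl = 1 / (1 + 1.549) = 0.3923.

(a) 7.18 ppm; (b) 39.2%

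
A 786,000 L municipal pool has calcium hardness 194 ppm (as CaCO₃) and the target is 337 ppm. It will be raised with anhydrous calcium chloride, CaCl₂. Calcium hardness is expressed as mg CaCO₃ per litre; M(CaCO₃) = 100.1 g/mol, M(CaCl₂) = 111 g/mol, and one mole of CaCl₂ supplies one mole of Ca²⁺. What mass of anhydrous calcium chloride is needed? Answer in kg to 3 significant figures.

Hardness to add: (337 − 194) = 143 mg/L as CaCO₃ × 786,000 L = 112,400 g as CaCO₃.
Moles of Ca²⁺ (1 mol Ca²⁺ ≡ 1 mol CaCO₃): 112,400 / 100.1 g/mol = 1123 mol.
Mass of CaCl₂: 1123 × 111 = 124,600 g.

125 kg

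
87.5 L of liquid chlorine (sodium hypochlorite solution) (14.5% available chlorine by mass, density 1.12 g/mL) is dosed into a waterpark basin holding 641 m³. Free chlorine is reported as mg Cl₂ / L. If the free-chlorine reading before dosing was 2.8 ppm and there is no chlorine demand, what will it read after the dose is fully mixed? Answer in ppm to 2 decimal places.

24.97 ppm

Volume: 641 m³ = 641,000 L.
Mass of solution: 87.5 L × 1000 mL/L × 1.12 g/mL = 98,000 g.
Available chlorine delivered: 98,000 g × 0.145 = 14,210 g as Cl₂.
Concentration rise: 14,210 g / 641,000 L = 22.17 mg/L = 22.17 ppm.
Final FC: 2.8 + 22.17 = 24.97 ppm.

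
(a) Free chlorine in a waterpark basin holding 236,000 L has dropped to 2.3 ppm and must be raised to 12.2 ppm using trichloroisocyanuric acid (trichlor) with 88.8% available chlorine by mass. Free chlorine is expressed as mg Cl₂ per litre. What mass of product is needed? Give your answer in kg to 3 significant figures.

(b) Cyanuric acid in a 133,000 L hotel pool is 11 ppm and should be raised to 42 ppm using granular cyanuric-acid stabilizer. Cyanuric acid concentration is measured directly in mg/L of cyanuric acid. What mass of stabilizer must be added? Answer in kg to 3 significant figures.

(a) Chlorine deficit: 12.2 − 2.3 = 9.9 ppm = 9.9 mg/L as Cl₂.
(a) Cl₂ equivalent needed: 9.9 mg/L × 236,000 L = 2,336,000 mg = 2336 g.
(a) Product at 88.8% available chlorine: 2336 / 0.888 = 2631 g.

(b) CYA to add: (42 − 11) = 31 mg/L × 133,000 L = 4123 g cyanuric acid.

(a) 2.63 kg; (b) 4.12 kg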